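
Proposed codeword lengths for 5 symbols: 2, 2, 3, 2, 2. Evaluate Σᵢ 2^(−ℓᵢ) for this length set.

1.125

With common denominator 2^3 = 8: Σ 2^(−ℓᵢ) = 2/8 + 2/8 + 1/8 + 2/8 + 2/8 = 9/8 = 1.125.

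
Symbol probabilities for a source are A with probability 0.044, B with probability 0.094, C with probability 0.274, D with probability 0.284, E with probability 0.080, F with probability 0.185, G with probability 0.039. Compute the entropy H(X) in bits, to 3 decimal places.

2.471 bits

H = −Σ pᵢ log₂ pᵢ.
−0.044·log₂(0.044) = 0.1983
−0.094·log₂(0.094) = 0.3207
−0.274·log₂(0.274) = 0.5118
−0.284·log₂(0.284) = 0.5158
−0.080·log₂(0.080) = 0.2915
−0.185·log₂(0.185) = 0.4504
−0.039·log₂(0.039) = 0.1825
Sum ≈ 2.4709 → 2.471 bits.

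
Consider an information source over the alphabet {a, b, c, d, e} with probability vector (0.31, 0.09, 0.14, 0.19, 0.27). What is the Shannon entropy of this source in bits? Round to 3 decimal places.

H = −Σ pᵢ log₂ pᵢ.
−0.31·log₂(0.31) = 0.5238
−0.09·log₂(0.09) = 0.3127
−0.14·log₂(0.14) = 0.3971
−0.19·log₂(0.19) = 0.4552
−0.27·log₂(0.27) = 0.5100
Sum ≈ 2.1988 → 2.199 bits.

2.199 bits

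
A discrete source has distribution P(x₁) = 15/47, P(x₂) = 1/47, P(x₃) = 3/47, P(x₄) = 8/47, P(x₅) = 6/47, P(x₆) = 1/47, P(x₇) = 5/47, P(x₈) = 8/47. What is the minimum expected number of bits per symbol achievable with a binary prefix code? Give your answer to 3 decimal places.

Repeatedly combine the two least-probable nodes; the expected code length is the sum of the merged weights.
merge 1/47 + 1/47 → 2/47
merge 2/47 + 3/47 → 5/47
merge 5/47 + 5/47 → 10/47
merge 6/47 + 8/47 → 14/47
merge 8/47 + 10/47 → 18/47
merge 14/47 + 15/47 → 29/47
merge 18/47 + 29/47 → 1
L = 2/47 + 5/47 + 10/47 + 14/47 + 18/47 + 29/47 + 1 = 125/47 ≈ 2.660 bits/symbol.

2.660 bits/symbol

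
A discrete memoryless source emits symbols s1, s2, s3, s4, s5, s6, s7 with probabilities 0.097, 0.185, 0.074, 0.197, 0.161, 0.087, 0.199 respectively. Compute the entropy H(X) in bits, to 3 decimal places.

2.711 bits

H = −Σ pᵢ log₂ pᵢ.
−0.097·log₂(0.097) = 0.3265
−0.185·log₂(0.185) = 0.4504
−0.074·log₂(0.074) = 0.2780
−0.197·log₂(0.197) = 0.4617
−0.161·log₂(0.161) = 0.4242
−0.087·log₂(0.087) = 0.3065
−0.199·log₂(0.199) = 0.4635
Sum ≈ 2.7107 → 2.711 bits.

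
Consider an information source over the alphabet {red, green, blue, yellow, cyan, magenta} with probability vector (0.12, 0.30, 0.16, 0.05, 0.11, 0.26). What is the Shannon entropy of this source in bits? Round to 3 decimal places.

2.383 bits

H = −Σ pᵢ log₂ pᵢ.
−0.12·log₂(0.12) = 0.3671
−0.30·log₂(0.30) = 0.5211
−0.16·log₂(0.16) = 0.4230
−0.05·log₂(0.05) = 0.2161
−0.11·log₂(0.11) = 0.3503
−0.26·log₂(0.26) = 0.5053
Sum ≈ 2.3828 → 2.383 bits.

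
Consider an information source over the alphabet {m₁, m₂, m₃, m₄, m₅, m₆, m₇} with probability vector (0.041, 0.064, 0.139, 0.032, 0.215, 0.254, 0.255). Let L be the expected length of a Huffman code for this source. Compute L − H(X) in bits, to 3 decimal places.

Entropy H = −Σ p log₂ p ≈ 2.4790 bits.
Huffman merges: 4/125+41/1000→73/1000; 8/125+73/1000→137/1000; 137/1000+139/1000→69/250; 43/200+127/500→469/1000; 51/200+69/250→531/1000; 469/1000+531/1000→1. L = 1243/500 ≈ 2.4860.
L − H = 2.4860 − 2.4790 = 0.007 bits.

0.007 bits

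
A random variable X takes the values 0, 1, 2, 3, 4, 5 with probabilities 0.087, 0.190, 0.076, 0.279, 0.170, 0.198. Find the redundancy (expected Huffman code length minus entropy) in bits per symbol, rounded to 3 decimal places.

Entropy H = −Σ p log₂ p ≈ 2.4553 bits.
Huffman merges: 19/250+87/1000→163/1000; 163/1000+17/100→333/1000; 19/100+99/500→97/250; 279/1000+333/1000→153/250; 97/250+153/250→1. L = 312/125 ≈ 2.4960.
L − H = 2.4960 − 2.4553 = 0.041 bits.

0.041 bits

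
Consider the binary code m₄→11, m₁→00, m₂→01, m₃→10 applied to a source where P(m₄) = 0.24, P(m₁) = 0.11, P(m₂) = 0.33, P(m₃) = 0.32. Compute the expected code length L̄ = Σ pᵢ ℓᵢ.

L̄ = Σ pᵢ·ℓᵢ = 0.24·2 + 0.11·2 + 0.33·2 + 0.32·2 = 2 bits/symbol.

2 bits/symbol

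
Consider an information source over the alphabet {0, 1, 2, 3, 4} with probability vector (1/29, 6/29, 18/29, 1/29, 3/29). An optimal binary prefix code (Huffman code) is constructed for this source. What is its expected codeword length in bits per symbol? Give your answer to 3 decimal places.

1.621 bits/symbol

Repeatedly combine the two least-probable nodes; the expected code length is the sum of the merged weights.
merge 1/29 + 1/29 → 2/29
merge 2/29 + 3/29 → 5/29
merge 5/29 + 6/29 → 11/29
merge 11/29 + 18/29 → 1
L = 2/29 + 5/29 + 11/29 + 1 = 47/29 ≈ 1.621 bits/symbol.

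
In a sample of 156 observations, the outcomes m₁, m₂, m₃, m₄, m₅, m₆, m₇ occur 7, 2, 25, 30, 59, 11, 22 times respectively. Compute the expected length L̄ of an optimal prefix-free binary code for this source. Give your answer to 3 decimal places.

Probabilities are the counts divided by 156.
Repeatedly combine the two least-probable nodes; the expected code length is the sum of the merged weights.
merge 1/78 + 7/156 → 3/52
merge 3/52 + 11/156 → 5/39
merge 5/39 + 11/78 → 7/26
merge 25/156 + 5/26 → 55/156
merge 7/26 + 55/156 → 97/156
merge 59/156 + 97/156 → 1
L = 3/52 + 5/39 + 7/26 + 55/156 + 97/156 + 1 = 379/156 ≈ 2.429 bits/symbol.

2.429 bits/symbol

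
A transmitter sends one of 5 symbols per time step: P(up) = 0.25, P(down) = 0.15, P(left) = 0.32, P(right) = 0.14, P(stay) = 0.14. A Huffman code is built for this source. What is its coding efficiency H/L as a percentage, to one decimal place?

97.8%

Entropy H = −Σ p log₂ p ≈ 2.2308 bits.
Huffman merges: 7/50+7/50→7/25; 3/20+1/4→2/5; 7/25+8/25→3/5; 2/5+3/5→1. L = 57/25 ≈ 2.2800.
Efficiency = H/L = 2.2308/2.2800 = 97.8%.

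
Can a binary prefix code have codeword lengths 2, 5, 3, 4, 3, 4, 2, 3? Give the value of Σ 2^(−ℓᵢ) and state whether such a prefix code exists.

1.03125; no

With common denominator 2^5 = 32: Σ 2^(−ℓᵢ) = 8/32 + 1/32 + 4/32 + 2/32 + 4/32 + 2/32 + 8/32 + 4/32 = 33/32 = 1.03125.
Kraft's inequality requires Σ ≤ 1; here Σ = 1.03125 > 1, so no such prefix code exists.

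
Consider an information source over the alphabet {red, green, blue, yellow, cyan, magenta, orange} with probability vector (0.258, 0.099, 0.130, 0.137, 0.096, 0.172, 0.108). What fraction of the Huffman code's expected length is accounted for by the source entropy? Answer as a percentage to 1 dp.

Entropy H = −Σ p log₂ p ≈ 2.7182 bits.
Huffman merges: 12/125+99/1000→39/200; 27/250+13/100→119/500; 137/1000+43/250→309/1000; 39/200+119/500→433/1000; 129/500+309/1000→567/1000; 433/1000+567/1000→1. L = 1371/500 ≈ 2.7420.
Efficiency = H/L = 2.7182/2.7420 = 99.1%.

99.1%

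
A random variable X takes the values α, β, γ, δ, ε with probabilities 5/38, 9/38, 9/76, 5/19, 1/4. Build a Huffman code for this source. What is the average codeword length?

Repeatedly combine the two least-probable nodes; the expected code length is the sum of the merged weights.
merge 9/76 + 5/38 → 1/4
merge 9/38 + 1/4 → 37/76
merge 1/4 + 5/19 → 39/76
merge 37/76 + 39/76 → 1
L = 1/4 + 37/76 + 39/76 + 1 = 9/4 = 2.25 bits/symbol.

2.25 bits/symbol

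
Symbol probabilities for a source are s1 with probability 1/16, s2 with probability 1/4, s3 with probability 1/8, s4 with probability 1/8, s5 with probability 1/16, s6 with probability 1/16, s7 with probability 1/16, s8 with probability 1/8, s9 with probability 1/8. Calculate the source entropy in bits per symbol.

Each probability is a power of 1/2, so log₂(1/p) is an integer.
H = Σ p·log₂(1/p) = 1/16·4 + 1/4·2 + 1/8·3 + 1/8·3 + 1/16·4 + 1/16·4 + 1/16·4 + 1/8·3 + 1/8·3 = 3 bits.

3 bits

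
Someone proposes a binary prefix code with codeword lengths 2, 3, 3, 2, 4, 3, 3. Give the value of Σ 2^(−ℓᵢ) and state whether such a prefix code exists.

With common denominator 2^4 = 16: Σ 2^(−ℓᵢ) = 4/16 + 2/16 + 2/16 + 4/16 + 1/16 + 2/16 + 2/16 = 17/16 = 1.0625.
Kraft's inequality requires Σ ≤ 1; here Σ = 1.0625 > 1, so no such prefix code exists.

1.0625; no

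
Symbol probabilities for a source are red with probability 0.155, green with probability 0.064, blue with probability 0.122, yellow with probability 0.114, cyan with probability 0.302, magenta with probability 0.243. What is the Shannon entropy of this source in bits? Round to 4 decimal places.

H = −Σ pᵢ log₂ pᵢ.
−0.155·log₂(0.155) = 0.4169
−0.064·log₂(0.064) = 0.2538
−0.122·log₂(0.122) = 0.3703
−0.114·log₂(0.114) = 0.3571
−0.302·log₂(0.302) = 0.5217
−0.243·log₂(0.243) = 0.4960
Sum ≈ 2.4158 → 2.4158 bits.

2.4158 bits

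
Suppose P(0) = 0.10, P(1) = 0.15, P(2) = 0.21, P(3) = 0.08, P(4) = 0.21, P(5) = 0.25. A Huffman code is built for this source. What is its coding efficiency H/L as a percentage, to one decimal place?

Entropy H = −Σ p log₂ p ≈ 2.4799 bits.
Huffman merges: 2/25+1/10→9/50; 3/20+9/50→33/100; 21/100+21/100→21/50; 1/4+33/100→29/50; 21/50+29/50→1. L = 251/100 ≈ 2.5100.
Efficiency = H/L = 2.4799/2.5100 = 98.8%.

98.8%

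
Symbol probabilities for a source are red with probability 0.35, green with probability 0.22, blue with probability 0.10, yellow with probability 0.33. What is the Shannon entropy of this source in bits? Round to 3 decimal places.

1.871 bits

H = −Σ pᵢ log₂ pᵢ.
−0.35·log₂(0.35) = 0.5301
−0.22·log₂(0.22) = 0.4806
−0.10·log₂(0.10) = 0.3322
−0.33·log₂(0.33) = 0.5278
Sum ≈ 1.8707 → 1.871 bits.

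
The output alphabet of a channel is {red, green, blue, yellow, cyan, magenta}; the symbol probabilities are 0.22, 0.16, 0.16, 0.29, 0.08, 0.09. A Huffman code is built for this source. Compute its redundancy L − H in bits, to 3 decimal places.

0.041 bits

Entropy H = −Σ p log₂ p ≈ 2.4487 bits.
Huffman merges: 2/25+9/100→17/100; 4/25+4/25→8/25; 17/100+11/50→39/100; 29/100+8/25→61/100; 39/100+61/100→1. L = 249/100 ≈ 2.4900.
L − H = 2.4900 − 2.4487 = 0.041 bits.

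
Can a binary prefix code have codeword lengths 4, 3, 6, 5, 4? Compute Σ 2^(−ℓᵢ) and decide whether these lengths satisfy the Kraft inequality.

With common denominator 2^6 = 64: Σ 2^(−ℓᵢ) = 4/64 + 8/64 + 1/64 + 2/64 + 4/64 = 19/64 = 0.296875.
Kraft's inequality requires Σ ≤ 1; here Σ = 0.296875 ≤ 1, so such a prefix code exists.

0.296875; yes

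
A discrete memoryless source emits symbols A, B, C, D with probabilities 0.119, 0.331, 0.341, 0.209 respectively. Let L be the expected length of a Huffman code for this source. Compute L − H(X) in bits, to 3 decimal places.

Entropy H = −Σ p log₂ p ≈ 1.8947 bits.
Huffman merges: 119/1000+209/1000→41/125; 41/125+331/1000→659/1000; 341/1000+659/1000→1. L = 1987/1000 ≈ 1.9870.
L − H = 1.9870 − 1.8947 = 0.092 bits.

0.092 bits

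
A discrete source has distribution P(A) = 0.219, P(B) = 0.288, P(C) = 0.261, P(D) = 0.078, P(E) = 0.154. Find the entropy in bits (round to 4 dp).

H = −Σ pᵢ log₂ pᵢ.
−0.219·log₂(0.219) = 0.4798
−0.288·log₂(0.288) = 0.5172
−0.261·log₂(0.261) = 0.5058
−0.078·log₂(0.078) = 0.2871
−0.154·log₂(0.154) = 0.4156
Sum ≈ 2.2055 → 2.2055 bits.

2.2055 bits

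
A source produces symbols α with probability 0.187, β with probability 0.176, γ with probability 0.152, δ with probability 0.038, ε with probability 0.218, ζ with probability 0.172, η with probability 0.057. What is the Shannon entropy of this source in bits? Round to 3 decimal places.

2.637 bits

H = −Σ pᵢ log₂ pᵢ.
−0.187·log₂(0.187) = 0.4523
−0.176·log₂(0.176) = 0.4411
−0.152·log₂(0.152) = 0.4131
−0.038·log₂(0.038) = 0.1793
−0.218·log₂(0.218) = 0.4791
−0.172·log₂(0.172) = 0.4368
−0.057·log₂(0.057) = 0.2356
Sum ≈ 2.6373 → 2.637 bits.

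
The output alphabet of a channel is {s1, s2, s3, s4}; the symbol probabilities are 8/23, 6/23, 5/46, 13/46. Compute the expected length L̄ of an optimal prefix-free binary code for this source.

Repeatedly combine the two least-probable nodes; the expected code length is the sum of the merged weights.
merge 5/46 + 6/23 → 17/46
merge 13/46 + 8/23 → 29/46
merge 17/46 + 29/46 → 1
L = 17/46 + 29/46 + 1 = 2 bits/symbol.

2 bits/symbol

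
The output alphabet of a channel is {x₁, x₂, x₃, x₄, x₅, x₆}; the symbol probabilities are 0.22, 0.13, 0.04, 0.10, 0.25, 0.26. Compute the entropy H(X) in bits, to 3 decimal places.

2.386 bits

H = −Σ pᵢ log₂ pᵢ.
−0.22·log₂(0.22) = 0.4806
−0.13·log₂(0.13) = 0.3826
−0.04·log₂(0.04) = 0.1858
−0.10·log₂(0.10) = 0.3322
−0.25·log₂(0.25) = 0.5000
−0.26·log₂(0.26) = 0.5053
Sum ≈ 2.3865 → 2.386 bits.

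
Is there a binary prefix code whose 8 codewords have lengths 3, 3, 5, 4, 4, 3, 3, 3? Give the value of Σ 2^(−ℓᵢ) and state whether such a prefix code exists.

With common denominator 2^5 = 32: Σ 2^(−ℓᵢ) = 4/32 + 4/32 + 1/32 + 2/32 + 2/32 + 4/32 + 4/32 + 4/32 = 25/32 = 0.78125.
Kraft's inequality requires Σ ≤ 1; here Σ = 0.78125 ≤ 1, so such a prefix code exists.

0.78125; yes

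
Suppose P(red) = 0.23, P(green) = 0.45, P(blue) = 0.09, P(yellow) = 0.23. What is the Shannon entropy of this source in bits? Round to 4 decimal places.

1.8064 bits

H = −Σ pᵢ log₂ pᵢ.
−0.23·log₂(0.23) = 0.4877
−0.45·log₂(0.45) = 0.5184
−0.09·log₂(0.09) = 0.3127
−0.23·log₂(0.23) = 0.4877
Sum ≈ 1.8064 → 1.8064 bits.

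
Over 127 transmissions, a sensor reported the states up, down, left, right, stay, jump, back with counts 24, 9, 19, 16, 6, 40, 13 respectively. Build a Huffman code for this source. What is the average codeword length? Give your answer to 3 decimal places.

Probabilities are the counts divided by 127.
Repeatedly combine the two least-probable nodes; the expected code length is the sum of the merged weights.
merge 6/127 + 9/127 → 15/127
merge 13/127 + 15/127 → 28/127
merge 16/127 + 19/127 → 35/127
merge 24/127 + 28/127 → 52/127
merge 35/127 + 40/127 → 75/127
merge 52/127 + 75/127 → 1
L = 15/127 + 28/127 + 35/127 + 52/127 + 75/127 + 1 = 332/127 ≈ 2.614 bits/symbol.

2.614 bits/symbol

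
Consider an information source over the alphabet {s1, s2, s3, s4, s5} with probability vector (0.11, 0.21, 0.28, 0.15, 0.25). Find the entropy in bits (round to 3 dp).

H = −Σ pᵢ log₂ pᵢ.
−0.11·log₂(0.11) = 0.3503
−0.21·log₂(0.21) = 0.4728
−0.28·log₂(0.28) = 0.5142
−0.15·log₂(0.15) = 0.4105
−0.25·log₂(0.25) = 0.5000
Sum ≈ 2.2479 → 2.248 bits.

2.248 bits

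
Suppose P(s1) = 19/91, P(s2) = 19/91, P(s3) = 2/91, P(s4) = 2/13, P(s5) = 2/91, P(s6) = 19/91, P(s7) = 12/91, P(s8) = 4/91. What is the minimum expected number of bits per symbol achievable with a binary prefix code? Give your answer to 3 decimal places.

2.714 bits/symbol

Repeatedly combine the two least-probable nodes; the expected code length is the sum of the merged weights.
merge 2/91 + 2/91 → 4/91
merge 4/91 + 4/91 → 8/91
merge 8/91 + 12/91 → 20/91
merge 2/13 + 19/91 → 33/91
merge 19/91 + 19/91 → 38/91
merge 20/91 + 33/91 → 53/91
merge 38/91 + 53/91 → 1
L = 4/91 + 8/91 + 20/91 + 33/91 + 38/91 + 53/91 + 1 = 19/7 ≈ 2.714 bits/symbol.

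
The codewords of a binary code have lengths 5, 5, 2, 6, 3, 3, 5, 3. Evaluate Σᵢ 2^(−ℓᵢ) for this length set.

0.734375

With common denominator 2^6 = 64: Σ 2^(−ℓᵢ) = 2/64 + 2/64 + 16/64 + 1/64 + 8/64 + 8/64 + 2/64 + 8/64 = 47/64 = 0.734375.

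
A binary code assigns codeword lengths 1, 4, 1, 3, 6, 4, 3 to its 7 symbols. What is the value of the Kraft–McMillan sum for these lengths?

1.390625

With common denominator 2^6 = 64: Σ 2^(−ℓᵢ) = 32/64 + 4/64 + 32/64 + 8/64 + 1/64 + 4/64 + 8/64 = 89/64 = 1.390625.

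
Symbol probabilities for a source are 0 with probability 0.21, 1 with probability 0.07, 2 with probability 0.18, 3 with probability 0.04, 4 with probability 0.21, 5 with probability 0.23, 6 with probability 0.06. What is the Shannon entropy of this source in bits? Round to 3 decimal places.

H = −Σ pᵢ log₂ pᵢ.
−0.21·log₂(0.21) = 0.4728
−0.07·log₂(0.07) = 0.2686
−0.18·log₂(0.18) = 0.4453
−0.04·log₂(0.04) = 0.1858
−0.21·log₂(0.21) = 0.4728
−0.23·log₂(0.23) = 0.4877
−0.06·log₂(0.06) = 0.2435
Sum ≈ 2.5765 → 2.576 bits.

2.576 bits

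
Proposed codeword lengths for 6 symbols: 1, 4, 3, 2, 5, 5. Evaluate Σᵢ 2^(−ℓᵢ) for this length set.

1

With common denominator 2^5 = 32: Σ 2^(−ℓᵢ) = 16/32 + 2/32 + 4/32 + 8/32 + 1/32 + 1/32 = 32/32 = 1.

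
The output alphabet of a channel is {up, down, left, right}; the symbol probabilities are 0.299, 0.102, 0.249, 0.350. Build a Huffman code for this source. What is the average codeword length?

Repeatedly combine the two least-probable nodes; the expected code length is the sum of the merged weights.
merge 51/500 + 249/1000 → 351/1000
merge 299/1000 + 7/20 → 649/1000
merge 351/1000 + 649/1000 → 1
L = 351/1000 + 649/1000 + 1 = 2 bits/symbol.

2 bits/symbol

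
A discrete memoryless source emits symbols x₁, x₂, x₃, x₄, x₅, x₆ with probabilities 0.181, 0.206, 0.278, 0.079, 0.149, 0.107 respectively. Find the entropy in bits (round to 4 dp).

H = −Σ pᵢ log₂ pᵢ.
−0.181·log₂(0.181) = 0.4463
−0.206·log₂(0.206) = 0.4695
−0.278·log₂(0.278) = 0.5134
−0.079·log₂(0.079) = 0.2893
−0.149·log₂(0.149) = 0.4092
−0.107·log₂(0.107) = 0.3450
Sum ≈ 2.4728 → 2.4728 bits.

2.4728 bits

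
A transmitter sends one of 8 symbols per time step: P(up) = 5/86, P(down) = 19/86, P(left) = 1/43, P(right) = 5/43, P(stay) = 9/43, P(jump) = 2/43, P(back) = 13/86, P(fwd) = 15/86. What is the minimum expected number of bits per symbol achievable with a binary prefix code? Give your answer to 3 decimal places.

Repeatedly combine the two least-probable nodes; the expected code length is the sum of the merged weights.
merge 1/43 + 2/43 → 3/43
merge 5/86 + 3/43 → 11/86
merge 5/43 + 11/86 → 21/86
merge 13/86 + 15/86 → 14/43
merge 9/43 + 19/86 → 37/86
merge 21/86 + 14/43 → 49/86
merge 37/86 + 49/86 → 1
L = 3/43 + 11/86 + 21/86 + 14/43 + 37/86 + 49/86 + 1 = 119/43 ≈ 2.767 bits/symbol.

2.767 bits/symbol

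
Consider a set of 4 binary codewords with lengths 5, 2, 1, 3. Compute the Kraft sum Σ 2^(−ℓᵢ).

With common denominator 2^5 = 32: Σ 2^(−ℓᵢ) = 1/32 + 8/32 + 16/32 + 4/32 = 29/32 = 0.90625.

0.90625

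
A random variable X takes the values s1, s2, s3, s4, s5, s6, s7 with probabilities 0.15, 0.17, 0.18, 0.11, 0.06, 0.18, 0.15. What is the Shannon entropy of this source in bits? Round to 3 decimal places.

2.740 bits

H = −Σ pᵢ log₂ pᵢ.
−0.15·log₂(0.15) = 0.4105
−0.17·log₂(0.17) = 0.4346
−0.18·log₂(0.18) = 0.4453
−0.11·log₂(0.11) = 0.3503
−0.06·log₂(0.06) = 0.2435
−0.18·log₂(0.18) = 0.4453
−0.15·log₂(0.15) = 0.4105
Sum ≈ 2.7401 → 2.740 bits.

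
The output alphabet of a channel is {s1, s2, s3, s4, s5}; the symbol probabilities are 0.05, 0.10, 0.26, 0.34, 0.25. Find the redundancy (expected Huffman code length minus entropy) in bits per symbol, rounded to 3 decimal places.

Entropy H = −Σ p log₂ p ≈ 2.0828 bits.
Huffman merges: 1/20+1/10→3/20; 3/20+1/4→2/5; 13/50+17/50→3/5; 2/5+3/5→1. L = 43/20 ≈ 2.1500.
L − H = 2.1500 − 2.0828 = 0.067 bits.

0.067 bits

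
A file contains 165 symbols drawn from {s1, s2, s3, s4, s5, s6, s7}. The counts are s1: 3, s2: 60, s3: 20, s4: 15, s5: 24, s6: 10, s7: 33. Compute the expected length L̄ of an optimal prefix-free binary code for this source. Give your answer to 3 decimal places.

2.515 bits/symbol

Probabilities are the counts divided by 165.
Repeatedly combine the two least-probable nodes; the expected code length is the sum of the merged weights.
merge 1/55 + 2/33 → 13/165
merge 13/165 + 1/11 → 28/165
merge 4/33 + 8/55 → 4/15
merge 28/165 + 1/5 → 61/165
merge 4/15 + 4/11 → 104/165
merge 61/165 + 104/165 → 1
L = 13/165 + 28/165 + 4/15 + 61/165 + 104/165 + 1 = 83/33 ≈ 2.515 bits/symbol.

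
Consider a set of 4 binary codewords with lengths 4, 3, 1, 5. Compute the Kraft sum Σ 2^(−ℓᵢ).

With common denominator 2^5 = 32: Σ 2^(−ℓᵢ) = 2/32 + 4/32 + 16/32 + 1/32 = 23/32 = 0.71875.

0.71875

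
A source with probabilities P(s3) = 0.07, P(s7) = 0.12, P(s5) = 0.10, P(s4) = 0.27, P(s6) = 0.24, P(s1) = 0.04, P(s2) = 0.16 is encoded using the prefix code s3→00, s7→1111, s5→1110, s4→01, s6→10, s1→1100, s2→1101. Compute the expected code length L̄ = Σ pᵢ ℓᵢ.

L̄ = Σ pᵢ·ℓᵢ = 0.07·2 + 0.12·4 + 0.10·4 + 0.27·2 + 0.24·2 + 0.04·4 + 0.16·4 = 2.84 bits/symbol.

2.84 bits/symbol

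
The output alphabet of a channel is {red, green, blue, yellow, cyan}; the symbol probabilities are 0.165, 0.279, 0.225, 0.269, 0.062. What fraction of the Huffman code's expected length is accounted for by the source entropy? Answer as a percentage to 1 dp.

Entropy H = −Σ p log₂ p ≈ 2.1852 bits.
Huffman merges: 31/500+33/200→227/1000; 9/40+227/1000→113/250; 269/1000+279/1000→137/250; 113/250+137/250→1. L = 2227/1000 ≈ 2.2270.
Efficiency = H/L = 2.1852/2.2270 = 98.1%.

98.1%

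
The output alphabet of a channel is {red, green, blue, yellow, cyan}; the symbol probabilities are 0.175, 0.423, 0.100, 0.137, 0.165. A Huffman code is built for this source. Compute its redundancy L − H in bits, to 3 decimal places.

0.035 bits

Entropy H = −Σ p log₂ p ≈ 2.1191 bits.
Huffman merges: 1/10+137/1000→237/1000; 33/200+7/40→17/50; 237/1000+17/50→577/1000; 423/1000+577/1000→1. L = 1077/500 ≈ 2.1540.
L − H = 2.1540 − 2.1191 = 0.035 bits.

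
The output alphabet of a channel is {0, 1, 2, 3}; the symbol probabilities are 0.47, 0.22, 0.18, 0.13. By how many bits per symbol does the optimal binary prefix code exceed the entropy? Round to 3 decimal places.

Entropy H = −Σ p log₂ p ≈ 1.8205 bits.
Huffman merges: 13/100+9/50→31/100; 11/50+31/100→53/100; 47/100+53/100→1. L = 46/25 ≈ 1.8400.
L − H = 1.8400 − 1.8205 = 0.020 bits.

0.020 bits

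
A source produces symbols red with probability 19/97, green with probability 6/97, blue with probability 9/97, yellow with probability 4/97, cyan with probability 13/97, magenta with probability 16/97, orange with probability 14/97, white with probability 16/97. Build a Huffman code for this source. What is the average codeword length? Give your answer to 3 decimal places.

Repeatedly combine the two least-probable nodes; the expected code length is the sum of the merged weights.
merge 4/97 + 6/97 → 10/97
merge 9/97 + 10/97 → 19/97
merge 13/97 + 14/97 → 27/97
merge 16/97 + 16/97 → 32/97
merge 19/97 + 19/97 → 38/97
merge 27/97 + 32/97 → 59/97
merge 38/97 + 59/97 → 1
L = 10/97 + 19/97 + 27/97 + 32/97 + 38/97 + 59/97 + 1 = 282/97 ≈ 2.907 bits/symbol.

2.907 bits/symbol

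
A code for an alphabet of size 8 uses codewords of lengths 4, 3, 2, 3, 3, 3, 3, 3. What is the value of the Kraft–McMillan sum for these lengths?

1.0625

With common denominator 2^4 = 16: Σ 2^(−ℓᵢ) = 1/16 + 2/16 + 4/16 + 2/16 + 2/16 + 2/16 + 2/16 + 2/16 = 17/16 = 1.0625.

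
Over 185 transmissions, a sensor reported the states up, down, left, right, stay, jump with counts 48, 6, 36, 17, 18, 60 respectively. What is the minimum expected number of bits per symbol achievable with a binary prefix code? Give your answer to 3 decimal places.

2.346 bits/symbol

Probabilities are the counts divided by 185.
Repeatedly combine the two least-probable nodes; the expected code length is the sum of the merged weights.
merge 6/185 + 17/185 → 23/185
merge 18/185 + 23/185 → 41/185
merge 36/185 + 41/185 → 77/185
merge 48/185 + 12/37 → 108/185
merge 77/185 + 108/185 → 1
L = 23/185 + 41/185 + 77/185 + 108/185 + 1 = 434/185 ≈ 2.346 bits/symbol.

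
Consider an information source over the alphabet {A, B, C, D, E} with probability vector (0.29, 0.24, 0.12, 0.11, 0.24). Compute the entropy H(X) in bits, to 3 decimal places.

2.224 bits

H = −Σ pᵢ log₂ pᵢ.
−0.29·log₂(0.29) = 0.5179
−0.24·log₂(0.24) = 0.4941
−0.12·log₂(0.12) = 0.3671
−0.11·log₂(0.11) = 0.3503
−0.24·log₂(0.24) = 0.4941
Sum ≈ 2.2235 → 2.224 bits.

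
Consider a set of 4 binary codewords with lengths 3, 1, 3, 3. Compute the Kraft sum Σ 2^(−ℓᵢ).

0.875

With common denominator 2^3 = 8: Σ 2^(−ℓᵢ) = 1/8 + 4/8 + 1/8 + 1/8 = 7/8 = 0.875.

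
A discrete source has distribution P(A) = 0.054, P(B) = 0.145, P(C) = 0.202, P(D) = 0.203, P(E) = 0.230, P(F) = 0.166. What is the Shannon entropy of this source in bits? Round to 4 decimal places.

2.4822 bits

H = −Σ pᵢ log₂ pᵢ.
−0.054·log₂(0.054) = 0.2274
−0.145·log₂(0.145) = 0.4040
−0.202·log₂(0.202) = 0.4661
−0.203·log₂(0.203) = 0.4670
−0.230·log₂(0.230) = 0.4877
−0.166·log₂(0.166) = 0.4301
Sum ≈ 2.4822 → 2.4822 bits.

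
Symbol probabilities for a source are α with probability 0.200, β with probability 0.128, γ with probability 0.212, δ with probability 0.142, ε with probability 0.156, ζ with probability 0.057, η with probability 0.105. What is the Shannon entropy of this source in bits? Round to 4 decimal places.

H = −Σ pᵢ log₂ pᵢ.
−0.200·log₂(0.200) = 0.4644
−0.128·log₂(0.128) = 0.3796
−0.212·log₂(0.212) = 0.4744
−0.142·log₂(0.142) = 0.3999
−0.156·log₂(0.156) = 0.4181
−0.057·log₂(0.057) = 0.2356
−0.105·log₂(0.105) = 0.3414
Sum ≈ 2.7134 → 2.7134 bits.

2.7134 bits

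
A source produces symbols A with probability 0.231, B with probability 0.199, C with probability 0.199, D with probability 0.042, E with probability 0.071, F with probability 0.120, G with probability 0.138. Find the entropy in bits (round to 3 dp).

2.640 bits

H = −Σ pᵢ log₂ pᵢ.
−0.231·log₂(0.231) = 0.4883
−0.199·log₂(0.199) = 0.4635
−0.199·log₂(0.199) = 0.4635
−0.042·log₂(0.042) = 0.1921
−0.071·log₂(0.071) = 0.2709
−0.120·log₂(0.120) = 0.3671
−0.138·log₂(0.138) = 0.3943
Sum ≈ 2.6397 → 2.640 bits.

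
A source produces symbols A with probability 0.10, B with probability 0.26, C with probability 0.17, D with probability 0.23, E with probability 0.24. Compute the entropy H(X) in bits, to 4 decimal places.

H = −Σ pᵢ log₂ pᵢ.
−0.10·log₂(0.10) = 0.3322
−0.26·log₂(0.26) = 0.5053
−0.17·log₂(0.17) = 0.4346
−0.23·log₂(0.23) = 0.4877
−0.24·log₂(0.24) = 0.4941
Sum ≈ 2.2539 → 2.2539 bits.

2.2539 bits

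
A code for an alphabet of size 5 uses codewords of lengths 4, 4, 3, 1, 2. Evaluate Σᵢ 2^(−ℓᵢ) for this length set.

With common denominator 2^4 = 16: Σ 2^(−ℓᵢ) = 1/16 + 1/16 + 2/16 + 8/16 + 4/16 = 16/16 = 1.

1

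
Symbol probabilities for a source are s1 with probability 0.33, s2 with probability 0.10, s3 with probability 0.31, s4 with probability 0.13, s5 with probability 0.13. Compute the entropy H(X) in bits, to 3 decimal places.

2.149 bits

H = −Σ pᵢ log₂ pᵢ.
−0.33·log₂(0.33) = 0.5278
−0.10·log₂(0.10) = 0.3322
−0.31·log₂(0.31) = 0.5238
−0.13·log₂(0.13) = 0.3826
−0.13·log₂(0.13) = 0.3826
Sum ≈ 2.1491 → 2.149 bits.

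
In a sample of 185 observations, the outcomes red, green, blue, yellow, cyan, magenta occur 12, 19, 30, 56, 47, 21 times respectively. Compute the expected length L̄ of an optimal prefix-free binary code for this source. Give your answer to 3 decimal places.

2.443 bits/symbol

Probabilities are the counts divided by 185.
Repeatedly combine the two least-probable nodes; the expected code length is the sum of the merged weights.
merge 12/185 + 19/185 → 31/185
merge 21/185 + 6/37 → 51/185
merge 31/185 + 47/185 → 78/185
merge 51/185 + 56/185 → 107/185
merge 78/185 + 107/185 → 1
L = 31/185 + 51/185 + 78/185 + 107/185 + 1 = 452/185 ≈ 2.443 bits/symbol.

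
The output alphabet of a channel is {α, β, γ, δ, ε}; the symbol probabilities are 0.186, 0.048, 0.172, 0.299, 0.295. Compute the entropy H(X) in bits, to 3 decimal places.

H = −Σ pᵢ log₂ pᵢ.
−0.186·log₂(0.186) = 0.4514
−0.048·log₂(0.048) = 0.2103
−0.172·log₂(0.172) = 0.4368
−0.299·log₂(0.299) = 0.5208
−0.295·log₂(0.295) = 0.5196
Sum ≈ 2.1388 → 2.139 bits.

2.139 bits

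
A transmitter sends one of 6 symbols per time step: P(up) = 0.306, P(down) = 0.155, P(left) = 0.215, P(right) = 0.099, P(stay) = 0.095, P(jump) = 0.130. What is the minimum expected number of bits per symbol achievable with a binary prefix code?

2.479 bits/symbol

Repeatedly combine the two least-probable nodes; the expected code length is the sum of the merged weights.
merge 19/200 + 99/1000 → 97/500
merge 13/100 + 31/200 → 57/200
merge 97/500 + 43/200 → 409/1000
merge 57/200 + 153/500 → 591/1000
merge 409/1000 + 591/1000 → 1
L = 97/500 + 57/200 + 409/1000 + 591/1000 + 1 = 2479/1000 = 2.479 bits/symbol.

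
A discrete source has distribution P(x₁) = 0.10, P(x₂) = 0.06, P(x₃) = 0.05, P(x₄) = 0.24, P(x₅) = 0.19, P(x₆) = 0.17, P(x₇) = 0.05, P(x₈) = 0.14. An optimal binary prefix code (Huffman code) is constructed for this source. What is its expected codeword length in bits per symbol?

2.83 bits/symbol

Repeatedly combine the two least-probable nodes; the expected code length is the sum of the merged weights.
merge 1/20 + 1/20 → 1/10
merge 3/50 + 1/10 → 4/25
merge 1/10 + 7/50 → 6/25
merge 4/25 + 17/100 → 33/100
merge 19/100 + 6/25 → 43/100
merge 6/25 + 33/100 → 57/100
merge 43/100 + 57/100 → 1
L = 1/10 + 4/25 + 6/25 + 33/100 + 43/100 + 57/100 + 1 = 283/100 = 2.83 bits/symbol.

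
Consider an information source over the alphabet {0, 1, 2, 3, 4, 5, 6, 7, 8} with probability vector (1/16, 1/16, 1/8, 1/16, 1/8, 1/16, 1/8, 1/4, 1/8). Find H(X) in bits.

3 bits

Each probability is a power of 1/2, so log₂(1/p) is an integer.
H = Σ p·log₂(1/p) = 1/16·4 + 1/16·4 + 1/8·3 + 1/16·4 + 1/8·3 + 1/16·4 + 1/8·3 + 1/4·2 + 1/8·3 = 3 bits.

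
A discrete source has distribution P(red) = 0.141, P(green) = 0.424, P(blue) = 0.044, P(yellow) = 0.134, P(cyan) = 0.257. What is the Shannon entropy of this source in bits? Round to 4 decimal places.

2.0140 bits

H = −Σ pᵢ log₂ pᵢ.
−0.141·log₂(0.141) = 0.3985
−0.424·log₂(0.424) = 0.5249
−0.044·log₂(0.044) = 0.1983
−0.134·log₂(0.134) = 0.3886
−0.257·log₂(0.257) = 0.5038
Sum ≈ 2.0140 → 2.0140 bits.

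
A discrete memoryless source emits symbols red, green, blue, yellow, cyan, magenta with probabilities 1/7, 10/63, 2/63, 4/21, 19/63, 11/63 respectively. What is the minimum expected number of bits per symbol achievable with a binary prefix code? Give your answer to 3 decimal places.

2.508 bits/symbol

Repeatedly combine the two least-probable nodes; the expected code length is the sum of the merged weights.
merge 2/63 + 1/7 → 11/63
merge 10/63 + 11/63 → 1/3
merge 11/63 + 4/21 → 23/63
merge 19/63 + 1/3 → 40/63
merge 23/63 + 40/63 → 1
L = 11/63 + 1/3 + 23/63 + 40/63 + 1 = 158/63 ≈ 2.508 bits/symbol.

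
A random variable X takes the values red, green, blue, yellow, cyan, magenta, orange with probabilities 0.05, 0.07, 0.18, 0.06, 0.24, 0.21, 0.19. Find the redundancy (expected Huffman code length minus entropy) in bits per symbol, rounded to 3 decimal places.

Entropy H = −Σ p log₂ p ≈ 2.5957 bits.
Huffman merges: 1/20+3/50→11/100; 7/100+11/100→9/50; 9/50+9/50→9/25; 19/100+21/100→2/5; 6/25+9/25→3/5; 2/5+3/5→1. L = 53/20 ≈ 2.6500.
L − H = 2.6500 − 2.5957 = 0.054 bits.

0.054 bits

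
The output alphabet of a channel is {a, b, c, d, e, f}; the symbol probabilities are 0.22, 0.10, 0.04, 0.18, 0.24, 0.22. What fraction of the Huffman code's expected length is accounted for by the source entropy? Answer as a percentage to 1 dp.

Entropy H = −Σ p log₂ p ≈ 2.4185 bits.
Huffman merges: 1/25+1/10→7/50; 7/50+9/50→8/25; 11/50+11/50→11/25; 6/25+8/25→14/25; 11/25+14/25→1. L = 123/50 ≈ 2.4600.
Efficiency = H/L = 2.4185/2.4600 = 98.3%.

98.3%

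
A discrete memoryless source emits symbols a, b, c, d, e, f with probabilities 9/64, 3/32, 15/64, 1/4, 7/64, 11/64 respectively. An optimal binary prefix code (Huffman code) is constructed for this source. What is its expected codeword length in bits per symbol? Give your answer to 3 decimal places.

2.516 bits/symbol

Repeatedly combine the two least-probable nodes; the expected code length is the sum of the merged weights.
merge 3/32 + 7/64 → 13/64
merge 9/64 + 11/64 → 5/16
merge 13/64 + 15/64 → 7/16
merge 1/4 + 5/16 → 9/16
merge 7/16 + 9/16 → 1
L = 13/64 + 5/16 + 7/16 + 9/16 + 1 = 161/64 ≈ 2.516 bits/symbol.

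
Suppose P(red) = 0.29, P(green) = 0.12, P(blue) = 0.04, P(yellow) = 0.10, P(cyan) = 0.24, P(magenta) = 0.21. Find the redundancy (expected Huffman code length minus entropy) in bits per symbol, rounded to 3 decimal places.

Entropy H = −Σ p log₂ p ≈ 2.3699 bits.
Huffman merges: 1/25+1/10→7/50; 3/25+7/50→13/50; 21/100+6/25→9/20; 13/50+29/100→11/20; 9/20+11/20→1. L = 12/5 ≈ 2.4000.
L − H = 2.4000 − 2.3699 = 0.030 bits.

0.030 bits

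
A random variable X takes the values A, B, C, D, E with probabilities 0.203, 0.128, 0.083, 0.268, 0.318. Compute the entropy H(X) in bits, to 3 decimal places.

H = −Σ pᵢ log₂ pᵢ.
−0.203·log₂(0.203) = 0.4670
−0.128·log₂(0.128) = 0.3796
−0.083·log₂(0.083) = 0.2980
−0.268·log₂(0.268) = 0.5091
−0.318·log₂(0.318) = 0.5256
Sum ≈ 2.1794 → 2.179 bits.

2.179 bits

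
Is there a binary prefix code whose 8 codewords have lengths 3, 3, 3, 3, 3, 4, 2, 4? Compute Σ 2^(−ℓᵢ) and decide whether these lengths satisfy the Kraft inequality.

With common denominator 2^4 = 16: Σ 2^(−ℓᵢ) = 2/16 + 2/16 + 2/16 + 2/16 + 2/16 + 1/16 + 4/16 + 1/16 = 16/16 = 1.
Kraft's inequality requires Σ ≤ 1; here Σ = 1 ≤ 1, so such a prefix code exists.

1; yes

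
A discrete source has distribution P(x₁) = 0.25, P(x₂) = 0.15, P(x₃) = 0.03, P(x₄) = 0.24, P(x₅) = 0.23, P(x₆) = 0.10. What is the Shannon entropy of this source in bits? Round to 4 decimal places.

H = −Σ pᵢ log₂ pᵢ.
−0.25·log₂(0.25) = 0.5000
−0.15·log₂(0.15) = 0.4105
−0.03·log₂(0.03) = 0.1518
−0.24·log₂(0.24) = 0.4941
−0.23·log₂(0.23) = 0.4877
−0.10·log₂(0.10) = 0.3322
Sum ≈ 2.3763 → 2.3763 bits.

2.3763 bits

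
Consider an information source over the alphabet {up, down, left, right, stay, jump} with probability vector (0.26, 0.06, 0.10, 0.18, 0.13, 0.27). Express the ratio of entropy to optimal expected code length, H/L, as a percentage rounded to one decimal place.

Entropy H = −Σ p log₂ p ≈ 2.4190 bits.
Huffman merges: 3/50+1/10→4/25; 13/100+4/25→29/100; 9/50+13/50→11/25; 27/100+29/100→14/25; 11/25+14/25→1. L = 49/20 ≈ 2.4500.
Efficiency = H/L = 2.4190/2.4500 = 98.7%.

98.7%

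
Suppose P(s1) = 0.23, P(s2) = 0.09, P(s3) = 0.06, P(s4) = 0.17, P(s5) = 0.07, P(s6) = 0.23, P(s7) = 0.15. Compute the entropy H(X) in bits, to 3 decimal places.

2.645 bits

H = −Σ pᵢ log₂ pᵢ.
−0.23·log₂(0.23) = 0.4877
−0.09·log₂(0.09) = 0.3127
−0.06·log₂(0.06) = 0.2435
−0.17·log₂(0.17) = 0.4346
−0.07·log₂(0.07) = 0.2686
−0.23·log₂(0.23) = 0.4877
−0.15·log₂(0.15) = 0.4105
Sum ≈ 2.6452 → 2.645 bits.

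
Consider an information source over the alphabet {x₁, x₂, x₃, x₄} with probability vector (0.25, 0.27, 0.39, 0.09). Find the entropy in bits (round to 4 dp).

1.8525 bits

H = −Σ pᵢ log₂ pᵢ.
−0.25·log₂(0.25) = 0.5000
−0.27·log₂(0.27) = 0.5100
−0.39·log₂(0.39) = 0.5298
−0.09·log₂(0.09) = 0.3127
Sum ≈ 1.8525 → 1.8525 bits.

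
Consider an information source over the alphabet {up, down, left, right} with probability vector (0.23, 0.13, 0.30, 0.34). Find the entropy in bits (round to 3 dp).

1.921 bits

H = −Σ pᵢ log₂ pᵢ.
−0.23·log₂(0.23) = 0.4877
−0.13·log₂(0.13) = 0.3826
−0.30·log₂(0.30) = 0.5211
−0.34·log₂(0.34) = 0.5292
Sum ≈ 1.9206 → 1.921 bits.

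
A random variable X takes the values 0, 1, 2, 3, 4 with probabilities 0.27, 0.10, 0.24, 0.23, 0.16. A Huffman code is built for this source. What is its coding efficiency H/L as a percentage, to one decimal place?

99.4%

Entropy H = −Σ p log₂ p ≈ 2.2470 bits.
Huffman merges: 1/10+4/25→13/50; 23/100+6/25→47/100; 13/50+27/100→53/100; 47/100+53/100→1. L = 113/50 ≈ 2.2600.
Efficiency = H/L = 2.2470/2.2600 = 99.4%.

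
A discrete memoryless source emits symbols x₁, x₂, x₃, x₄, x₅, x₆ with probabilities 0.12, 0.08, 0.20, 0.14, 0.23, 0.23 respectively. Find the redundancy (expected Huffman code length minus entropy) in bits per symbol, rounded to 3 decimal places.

Entropy H = −Σ p log₂ p ≈ 2.4954 bits.
Huffman merges: 2/25+3/25→1/5; 7/50+1/5→17/50; 1/5+23/100→43/100; 23/100+17/50→57/100; 43/100+57/100→1. L = 127/50 ≈ 2.5400.
L − H = 2.5400 − 2.4954 = 0.045 bits.

0.045 bits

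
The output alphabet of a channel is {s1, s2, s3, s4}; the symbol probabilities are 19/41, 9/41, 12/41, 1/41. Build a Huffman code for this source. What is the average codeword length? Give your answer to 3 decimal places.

Repeatedly combine the two least-probable nodes; the expected code length is the sum of the merged weights.
merge 1/41 + 9/41 → 10/41
merge 10/41 + 12/41 → 22/41
merge 19/41 + 22/41 → 1
L = 10/41 + 22/41 + 1 = 73/41 ≈ 1.780 bits/symbol.

1.780 bits/symbol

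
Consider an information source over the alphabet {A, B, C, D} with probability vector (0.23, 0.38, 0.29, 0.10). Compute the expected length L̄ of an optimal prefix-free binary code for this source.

Repeatedly combine the two least-probable nodes; the expected code length is the sum of the merged weights.
merge 1/10 + 23/100 → 33/100
merge 29/100 + 33/100 → 31/50
merge 19/50 + 31/50 → 1
L = 33/100 + 31/50 + 1 = 39/20 = 1.95 bits/symbol.

1.95 bits/symbol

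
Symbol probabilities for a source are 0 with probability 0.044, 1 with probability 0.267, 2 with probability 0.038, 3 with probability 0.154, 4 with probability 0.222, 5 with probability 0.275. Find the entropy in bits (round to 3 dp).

H = −Σ pᵢ log₂ pᵢ.
−0.044·log₂(0.044) = 0.1983
−0.267·log₂(0.267) = 0.5087
−0.038·log₂(0.038) = 0.1793
−0.154·log₂(0.154) = 0.4156
−0.222·log₂(0.222) = 0.4820
−0.275·log₂(0.275) = 0.5122
Sum ≈ 2.2961 → 2.296 bits.

2.296 bits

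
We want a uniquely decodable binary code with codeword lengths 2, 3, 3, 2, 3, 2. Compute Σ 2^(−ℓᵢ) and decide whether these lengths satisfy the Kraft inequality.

With common denominator 2^3 = 8: Σ 2^(−ℓᵢ) = 2/8 + 1/8 + 1/8 + 2/8 + 1/8 + 2/8 = 9/8 = 1.125.
Kraft's inequality requires Σ ≤ 1; here Σ = 1.125 > 1, so no such prefix code exists.

1.125; no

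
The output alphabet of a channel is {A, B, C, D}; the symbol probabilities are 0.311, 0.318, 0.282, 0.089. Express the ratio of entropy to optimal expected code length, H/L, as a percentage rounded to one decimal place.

Entropy H = −Σ p log₂ p ≈ 1.8753 bits.
Huffman merges: 89/1000+141/500→371/1000; 311/1000+159/500→629/1000; 371/1000+629/1000→1. L = 2 ≈ 2.0000.
Efficiency = H/L = 1.8753/2.0000 = 93.8%.

93.8%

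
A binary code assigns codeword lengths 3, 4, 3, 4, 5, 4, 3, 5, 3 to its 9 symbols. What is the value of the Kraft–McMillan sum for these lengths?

0.75

With common denominator 2^5 = 32: Σ 2^(−ℓᵢ) = 4/32 + 2/32 + 4/32 + 2/32 + 1/32 + 2/32 + 4/32 + 1/32 + 4/32 = 24/32 = 0.75.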